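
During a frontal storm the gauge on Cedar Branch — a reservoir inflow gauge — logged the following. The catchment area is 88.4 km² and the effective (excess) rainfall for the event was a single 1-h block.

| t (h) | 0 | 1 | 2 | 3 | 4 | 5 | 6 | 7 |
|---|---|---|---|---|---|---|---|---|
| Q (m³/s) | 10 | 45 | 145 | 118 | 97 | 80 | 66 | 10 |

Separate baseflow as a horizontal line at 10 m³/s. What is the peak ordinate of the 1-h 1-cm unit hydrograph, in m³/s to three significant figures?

Direct runoff: 0.0, 35.0, 135.0, 108.0, 87.0, 70.0, 56.0, 0.0 m³/s; ΣQ_DR = 491.0 m³/s, peak = 135.0 m³/s.
Runoff depth d = ΣQ_DR·Δt / A = 491.0 × 3600 / (88.4 km²) = 20.00 mm.
The 1-cm UH is the DRH scaled by (10 mm)/d, so U_p = 135.0 × 10/20.00 = 67.5 m³/s.

U_p ≈ 67.5 m³/s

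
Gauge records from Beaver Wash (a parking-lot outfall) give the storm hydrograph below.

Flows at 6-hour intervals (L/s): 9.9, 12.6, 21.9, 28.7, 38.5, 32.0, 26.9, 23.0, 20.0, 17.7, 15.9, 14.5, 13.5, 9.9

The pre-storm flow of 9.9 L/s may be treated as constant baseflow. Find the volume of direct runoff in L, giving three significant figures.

Direct-runoff ordinates (Q − Q_b): 0.0, 2.7, 12.0, 18.8, 28.6, 22.1, 17.0, 13.1, 10.1, 7.8, 6.0, 4.6, 3.6, 0.0 L/s.
ΣQ_DR = 146.4 L/s.
With Δt = 6 h = 21600 s, V = ΣQ_DR · Δt = 146.4 × 21600 = 3.16 × 10^6 L.

V ≈ 3.16 × 10^6 L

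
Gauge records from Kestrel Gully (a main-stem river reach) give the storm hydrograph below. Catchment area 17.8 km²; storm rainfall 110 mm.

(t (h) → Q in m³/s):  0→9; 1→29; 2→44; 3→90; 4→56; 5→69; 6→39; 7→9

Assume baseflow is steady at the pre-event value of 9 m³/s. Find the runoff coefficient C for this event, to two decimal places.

ΣQ_DR = 273.0 m³/s; V = ΣQ_DR·Δt = 9.828 × 10^5 m³.
Runoff depth d = V / A = 55.21 mm.
C = d / P = 55.21 / 110 = 0.50.

C ≈ 0.50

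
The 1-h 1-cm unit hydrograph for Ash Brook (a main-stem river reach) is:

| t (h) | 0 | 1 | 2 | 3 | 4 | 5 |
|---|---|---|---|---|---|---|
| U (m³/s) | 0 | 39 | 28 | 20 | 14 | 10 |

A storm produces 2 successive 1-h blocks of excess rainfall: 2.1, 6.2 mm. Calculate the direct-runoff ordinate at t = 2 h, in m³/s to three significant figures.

Q ≈ 30.1 m³/s

By discrete convolution, Q_j = Σ (P_i / 10 mm) · U_{j−i}.
At t = 2 h (j=2): Q = (2.1/10)·28 + (6.2/10)·39 = 30.1 m³/s.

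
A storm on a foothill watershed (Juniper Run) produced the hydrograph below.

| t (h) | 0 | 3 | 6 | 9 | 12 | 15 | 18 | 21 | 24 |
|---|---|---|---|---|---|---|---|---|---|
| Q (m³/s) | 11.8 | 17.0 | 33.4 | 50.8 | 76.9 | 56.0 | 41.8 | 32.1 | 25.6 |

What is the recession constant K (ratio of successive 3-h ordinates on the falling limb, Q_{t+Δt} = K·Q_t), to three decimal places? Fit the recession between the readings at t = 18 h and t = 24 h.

Using the recession-limb readings at t = 18 h and t = 24 h: Q falls from 41.8 to 25.6 m³/s over 2 intervals.
K = (Q₂/Q₁)^(1/2) = (25.6/41.8)^(1/2) = 0.783.

K ≈ 0.783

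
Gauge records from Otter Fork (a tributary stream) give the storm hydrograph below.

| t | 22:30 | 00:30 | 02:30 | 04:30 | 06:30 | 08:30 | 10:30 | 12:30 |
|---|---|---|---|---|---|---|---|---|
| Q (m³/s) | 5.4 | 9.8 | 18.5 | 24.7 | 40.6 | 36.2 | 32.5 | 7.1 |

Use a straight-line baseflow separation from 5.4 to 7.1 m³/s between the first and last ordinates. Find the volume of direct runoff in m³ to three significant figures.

Direct-runoff ordinates (Q − Q_b): 0.00, 4.16, 12.61, 18.57, 34.23, 29.59, 25.64, 0.00 m³/s.
ΣQ_DR = 124.8 m³/s.
With Δt = 2 h = 7200 s, V = ΣQ_DR · Δt = 124.8 × 7200 = 8.99 × 10^5 m³.

V ≈ 8.99 × 10^5 m³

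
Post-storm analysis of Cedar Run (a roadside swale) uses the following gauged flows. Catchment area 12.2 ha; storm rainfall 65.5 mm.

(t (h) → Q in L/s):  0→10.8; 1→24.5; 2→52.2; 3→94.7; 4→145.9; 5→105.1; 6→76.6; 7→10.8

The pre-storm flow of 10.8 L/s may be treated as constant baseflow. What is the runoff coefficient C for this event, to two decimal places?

ΣQ_DR = 434.2 L/s; V = ΣQ_DR·Δt = 1.563 × 10^6 L.
Runoff depth d = V / A = 12.81 mm.
C = d / P = 12.81 / 65.5 = 0.20.

C ≈ 0.20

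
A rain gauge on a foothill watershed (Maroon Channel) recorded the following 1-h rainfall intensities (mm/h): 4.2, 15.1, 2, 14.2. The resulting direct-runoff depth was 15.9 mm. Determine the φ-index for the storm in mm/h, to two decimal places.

φ ≈ 6.70 mm/h

Only the 2 blocks with intensity above φ contribute runoff: 15.1, 14.2 mm/h.
Σ(I−φ)·Δt = d  ⇒  (15.1+14.2 − 2φ)·1 = 15.9
φ = (29.30 − 15.9/1) / 2 = 6.70 mm/h.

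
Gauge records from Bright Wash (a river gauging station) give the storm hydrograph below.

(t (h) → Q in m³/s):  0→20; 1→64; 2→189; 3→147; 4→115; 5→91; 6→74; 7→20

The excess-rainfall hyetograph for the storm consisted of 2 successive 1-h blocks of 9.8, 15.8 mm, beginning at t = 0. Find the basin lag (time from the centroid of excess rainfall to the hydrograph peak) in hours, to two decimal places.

t_L ≈ 0.88 h

Centroid of excess rainfall: t_c = Σ P_i·t̄_i / ΣP_i = 1.1172 h (block centres at 0.5, 1.5 h).
Hydrograph peak occurs at t = 2 h, so basin lag t_L = 2 − 1.1172 = 0.88 h.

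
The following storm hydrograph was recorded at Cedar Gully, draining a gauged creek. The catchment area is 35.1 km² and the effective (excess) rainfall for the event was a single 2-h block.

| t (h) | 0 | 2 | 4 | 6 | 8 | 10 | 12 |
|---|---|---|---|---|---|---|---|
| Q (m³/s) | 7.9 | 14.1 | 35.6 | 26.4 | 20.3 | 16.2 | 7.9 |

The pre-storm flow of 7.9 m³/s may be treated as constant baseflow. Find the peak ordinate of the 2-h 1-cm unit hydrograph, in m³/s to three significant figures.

U_p ≈ 18.5 m³/s

Direct runoff: 0.0, 6.2, 27.7, 18.5, 12.4, 8.3, 0.0 m³/s; ΣQ_DR = 73.10 m³/s, peak = 27.7 m³/s.
Runoff depth d = ΣQ_DR·Δt / A = 73.10 × 7200 / (35.1 km²) = 14.99 mm.
The 1-cm UH is the DRH scaled by (10 mm)/d, so U_p = 27.7 × 10/14.99 = 18.5 m³/s.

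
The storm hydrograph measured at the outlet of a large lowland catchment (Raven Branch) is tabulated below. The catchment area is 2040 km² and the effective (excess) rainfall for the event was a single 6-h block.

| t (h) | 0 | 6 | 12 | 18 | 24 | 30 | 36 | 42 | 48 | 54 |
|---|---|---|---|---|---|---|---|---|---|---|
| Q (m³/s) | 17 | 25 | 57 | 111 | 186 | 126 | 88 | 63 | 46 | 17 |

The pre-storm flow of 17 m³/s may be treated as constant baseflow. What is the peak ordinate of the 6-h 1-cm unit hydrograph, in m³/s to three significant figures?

Direct runoff: 0.0, 8.0, 40.0, 94.0, 169.0, 109.0, 71.0, 46.0, 29.0, 0.0 m³/s; ΣQ_DR = 566.0 m³/s, peak = 169.0 m³/s.
Runoff depth d = ΣQ_DR·Δt / A = 566.0 × 21600 / (2040 km²) = 5.993 mm.
The 1-cm UH is the DRH scaled by (10 mm)/d, so U_p = 169.0 × 10/5.993 = 282 m³/s.

U_p ≈ 282 m³/s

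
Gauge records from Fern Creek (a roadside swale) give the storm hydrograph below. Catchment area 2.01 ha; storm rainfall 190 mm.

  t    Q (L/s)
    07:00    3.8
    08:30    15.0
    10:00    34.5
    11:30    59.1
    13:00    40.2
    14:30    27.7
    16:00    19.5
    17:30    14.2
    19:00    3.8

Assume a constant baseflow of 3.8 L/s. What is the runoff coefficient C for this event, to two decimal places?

C ≈ 0.26

ΣQ_DR = 183.6 L/s; V = ΣQ_DR·Δt = 9.914 × 10^5 L.
Runoff depth d = V / A = 49.33 mm.
C = d / P = 49.33 / 190 = 0.26.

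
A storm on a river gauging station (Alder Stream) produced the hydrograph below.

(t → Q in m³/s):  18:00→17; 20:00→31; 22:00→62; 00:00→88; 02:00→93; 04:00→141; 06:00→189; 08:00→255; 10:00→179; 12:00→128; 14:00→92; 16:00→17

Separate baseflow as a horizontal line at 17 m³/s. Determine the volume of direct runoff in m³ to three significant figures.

Direct-runoff ordinates (Q − Q_b): 0.0, 14.0, 45.0, 71.0, 76.0, 124.0, 172.0, 238.0, 162.0, 111.0, 75.0, 0.0 m³/s.
ΣQ_DR = 1088 m³/s.
With Δt = 2 h = 7200 s, V = ΣQ_DR · Δt = 1088 × 7200 = 7.83 × 10^6 m³.

V ≈ 7.83 × 10^6 m³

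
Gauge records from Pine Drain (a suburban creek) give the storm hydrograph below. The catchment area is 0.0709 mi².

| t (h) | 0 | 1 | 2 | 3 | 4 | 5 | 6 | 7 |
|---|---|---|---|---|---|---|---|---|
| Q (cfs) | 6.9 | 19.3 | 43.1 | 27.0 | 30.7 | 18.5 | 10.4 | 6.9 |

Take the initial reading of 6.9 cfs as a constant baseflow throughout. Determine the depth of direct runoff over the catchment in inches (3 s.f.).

Direct runoff: 0.0, 12.4, 36.2, 20.1, 23.8, 11.6, 3.5, 0.0 cfs; ΣQ_DR = 107.6 cfs.
V = ΣQ_DR · Δt = 107.6 × 3600 s = 3.874 × 10^5 ft³.
Over A = 0.0709 mi², depth = V / A = 2.35 in.

d ≈ 2.35 in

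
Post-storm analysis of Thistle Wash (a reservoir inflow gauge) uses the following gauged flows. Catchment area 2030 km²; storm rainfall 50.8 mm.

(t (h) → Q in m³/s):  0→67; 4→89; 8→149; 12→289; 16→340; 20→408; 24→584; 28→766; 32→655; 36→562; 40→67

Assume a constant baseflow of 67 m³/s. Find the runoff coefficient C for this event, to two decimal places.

C ≈ 0.45

ΣQ_DR = 3239 m³/s; V = ΣQ_DR·Δt = 4.664 × 10^7 m³.
Runoff depth d = V / A = 22.98 mm.
C = d / P = 22.98 / 50.8 = 0.45.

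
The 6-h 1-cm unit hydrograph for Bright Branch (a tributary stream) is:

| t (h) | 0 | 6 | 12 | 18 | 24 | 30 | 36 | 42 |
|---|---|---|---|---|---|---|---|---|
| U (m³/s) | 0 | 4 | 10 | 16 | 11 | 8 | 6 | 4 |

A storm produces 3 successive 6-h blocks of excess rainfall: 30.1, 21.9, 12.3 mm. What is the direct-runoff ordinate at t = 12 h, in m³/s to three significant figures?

Q ≈ 38.9 m³/s

By discrete convolution, Q_j = Σ (P_i / 10 mm) · U_{j−i}.
At t = 12 h (j=2): Q = (30.1/10)·10 + (21.9/10)·4 + (12.3/10)·0 = 38.9 m³/s.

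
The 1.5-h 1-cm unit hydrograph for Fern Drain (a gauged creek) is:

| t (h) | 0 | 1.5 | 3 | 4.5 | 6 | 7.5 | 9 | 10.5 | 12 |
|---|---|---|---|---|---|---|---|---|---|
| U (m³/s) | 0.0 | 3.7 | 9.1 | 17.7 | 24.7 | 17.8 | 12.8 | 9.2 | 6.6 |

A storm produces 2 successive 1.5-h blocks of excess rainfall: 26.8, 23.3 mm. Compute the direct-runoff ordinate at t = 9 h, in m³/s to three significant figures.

By discrete convolution, Q_j = Σ (P_i / 10 mm) · U_{j−i}.
At t = 9 h (j=6): Q = (26.8/10)·12.8 + (23.3/10)·17.8 = 75.8 m³/s.

Q ≈ 75.8 m³/s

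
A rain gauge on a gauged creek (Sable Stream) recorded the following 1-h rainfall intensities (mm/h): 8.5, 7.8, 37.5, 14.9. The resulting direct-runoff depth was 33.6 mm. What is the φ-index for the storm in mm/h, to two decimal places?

φ ≈ 9.40 mm/h

Only the 2 blocks with intensity above φ contribute runoff: 37.5, 14.9 mm/h.
Σ(I−φ)·Δt = d  ⇒  (37.5+14.9 − 2φ)·1 = 33.6
φ = (52.40 − 33.6/1) / 2 = 9.40 mm/h.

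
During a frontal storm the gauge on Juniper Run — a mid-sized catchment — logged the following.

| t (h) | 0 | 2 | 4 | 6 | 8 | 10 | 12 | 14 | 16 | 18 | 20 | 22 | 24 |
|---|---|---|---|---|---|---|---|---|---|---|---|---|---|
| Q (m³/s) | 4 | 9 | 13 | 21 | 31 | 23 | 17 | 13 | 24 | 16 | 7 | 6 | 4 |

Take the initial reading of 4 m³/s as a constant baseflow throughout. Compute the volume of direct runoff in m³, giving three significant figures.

V ≈ 9.79 × 10^5 m³

Direct-runoff ordinates (Q − Q_b): 0.0, 5.0, 9.0, 17.0, 27.0, 19.0, 13.0, 9.0, 20.0, 12.0, 3.0, 2.0, 0.0 m³/s.
ΣQ_DR = 136.0 m³/s.
With Δt = 2 h = 7200 s, V = ΣQ_DR · Δt = 136.0 × 7200 = 9.79 × 10^5 m³.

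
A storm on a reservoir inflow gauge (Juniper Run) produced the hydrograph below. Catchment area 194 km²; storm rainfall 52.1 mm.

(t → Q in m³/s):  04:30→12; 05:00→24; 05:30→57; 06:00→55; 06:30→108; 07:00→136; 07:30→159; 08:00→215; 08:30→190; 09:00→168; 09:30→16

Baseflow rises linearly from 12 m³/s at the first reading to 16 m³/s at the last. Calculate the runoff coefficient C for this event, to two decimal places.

C ≈ 0.18

ΣQ_DR = 986.0 m³/s; V = ΣQ_DR·Δt = 1.775 × 10^6 m³.
Runoff depth d = V / A = 9.148 mm.
C = d / P = 9.148 / 52.1 = 0.18.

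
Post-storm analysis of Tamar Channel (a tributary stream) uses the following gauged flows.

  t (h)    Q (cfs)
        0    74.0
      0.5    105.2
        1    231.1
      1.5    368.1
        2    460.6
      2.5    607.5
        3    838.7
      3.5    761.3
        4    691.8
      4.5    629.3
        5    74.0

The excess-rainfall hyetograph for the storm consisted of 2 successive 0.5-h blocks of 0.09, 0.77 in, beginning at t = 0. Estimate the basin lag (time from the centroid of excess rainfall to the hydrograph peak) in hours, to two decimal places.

t_L ≈ 2.30 h

Centroid of excess rainfall: t_c = Σ P_i·t̄_i / ΣP_i = 0.6977 h (block centres at 0.25, 0.75 h).
Hydrograph peak occurs at t = 3 h, so basin lag t_L = 3 − 0.6977 = 2.30 h.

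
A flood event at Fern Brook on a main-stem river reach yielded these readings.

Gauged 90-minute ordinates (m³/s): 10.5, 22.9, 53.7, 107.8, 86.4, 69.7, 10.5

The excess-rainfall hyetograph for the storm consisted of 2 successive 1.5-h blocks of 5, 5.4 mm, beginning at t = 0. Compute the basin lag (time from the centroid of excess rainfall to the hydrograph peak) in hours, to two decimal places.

t_L ≈ 2.97 h

Centroid of excess rainfall: t_c = Σ P_i·t̄_i / ΣP_i = 1.5288 h (block centres at 0.75, 2.25 h).
Hydrograph peak occurs at t = 4.5 h, so basin lag t_L = 4.5 − 1.5288 = 2.97 h.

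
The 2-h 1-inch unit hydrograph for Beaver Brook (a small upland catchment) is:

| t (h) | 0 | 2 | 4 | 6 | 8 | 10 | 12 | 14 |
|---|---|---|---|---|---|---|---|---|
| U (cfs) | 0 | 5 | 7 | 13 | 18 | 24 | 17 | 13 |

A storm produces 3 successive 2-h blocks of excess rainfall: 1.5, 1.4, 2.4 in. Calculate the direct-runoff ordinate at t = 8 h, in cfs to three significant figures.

Q ≈ 62.0 cfs

By discrete convolution, Q_j = Σ (P_i / 1 in) · U_{j−i}.
At t = 8 h (j=4): Q = (1.5/1)·18 + (1.4/1)·13 + (2.4/1)·7 = 62.0 cfs.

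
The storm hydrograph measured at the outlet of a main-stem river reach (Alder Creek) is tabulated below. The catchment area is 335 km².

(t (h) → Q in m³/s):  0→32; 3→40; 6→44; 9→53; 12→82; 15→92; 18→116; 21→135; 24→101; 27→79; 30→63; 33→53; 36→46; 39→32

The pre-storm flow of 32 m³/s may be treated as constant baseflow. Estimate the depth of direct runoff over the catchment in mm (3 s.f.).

d ≈ 16.8 mm

Direct runoff: 0.0, 8.0, 12.0, 21.0, 50.0, 60.0, 84.0, 103.0, 69.0, 47.0, 31.0, 21.0, 14.0, 0.0 m³/s; ΣQ_DR = 520.0 m³/s.
V = ΣQ_DR · Δt = 520.0 × 10800 s = 5.616 × 10^6 m³.
Over A = 335 km², depth = V / A = 16.8 mm.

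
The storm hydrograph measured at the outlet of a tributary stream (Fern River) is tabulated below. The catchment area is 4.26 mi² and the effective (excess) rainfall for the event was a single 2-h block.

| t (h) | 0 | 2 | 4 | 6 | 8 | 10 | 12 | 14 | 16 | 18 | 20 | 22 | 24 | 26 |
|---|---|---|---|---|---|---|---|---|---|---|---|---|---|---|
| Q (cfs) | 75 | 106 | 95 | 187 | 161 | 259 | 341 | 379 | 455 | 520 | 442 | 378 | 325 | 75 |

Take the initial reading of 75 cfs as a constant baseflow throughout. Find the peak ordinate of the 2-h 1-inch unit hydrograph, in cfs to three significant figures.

U_p ≈ 223 cfs

Direct runoff: 0.0, 31.0, 20.0, 112.0, 86.0, 184.0, 266.0, 304.0, 380.0, 445.0, 367.0, 303.0, 250.0, 0.0 cfs; ΣQ_DR = 2748 cfs, peak = 445.0 cfs.
Runoff depth d = ΣQ_DR·Δt / A = 2748 × 7200 / (4.26 mi²) = 1.999 in.
The 1-inch UH is the DRH scaled by (1 in)/d, so U_p = 445.0 × 1/1.999 = 223 cfs.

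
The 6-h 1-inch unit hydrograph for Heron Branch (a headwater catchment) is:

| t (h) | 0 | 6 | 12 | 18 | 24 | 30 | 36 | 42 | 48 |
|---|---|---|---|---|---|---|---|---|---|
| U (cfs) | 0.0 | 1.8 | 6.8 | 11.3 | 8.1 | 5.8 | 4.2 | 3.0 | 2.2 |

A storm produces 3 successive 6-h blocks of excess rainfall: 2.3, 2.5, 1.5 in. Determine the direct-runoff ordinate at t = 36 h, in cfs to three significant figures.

Q ≈ 36.3 cfs

By discrete convolution, Q_j = Σ (P_i / 1 in) · U_{j−i}.
At t = 36 h (j=6): Q = (2.3/1)·4.2 + (2.5/1)·5.8 + (1.5/1)·8.1 = 36.3 cfs.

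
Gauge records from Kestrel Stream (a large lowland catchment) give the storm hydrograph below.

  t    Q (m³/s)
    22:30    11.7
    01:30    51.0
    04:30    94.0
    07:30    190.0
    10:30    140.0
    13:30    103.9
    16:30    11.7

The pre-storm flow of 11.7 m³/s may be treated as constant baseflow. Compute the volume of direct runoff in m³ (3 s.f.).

Direct-runoff ordinates (Q − Q_b): 0.0, 39.3, 82.3, 178.3, 128.3, 92.2, 0.0 m³/s.
ΣQ_DR = 520.4 m³/s.
With Δt = 3 h = 10800 s, V = ΣQ_DR · Δt = 520.4 × 10800 = 5.62 × 10^6 m³.

V ≈ 5.62 × 10^6 m³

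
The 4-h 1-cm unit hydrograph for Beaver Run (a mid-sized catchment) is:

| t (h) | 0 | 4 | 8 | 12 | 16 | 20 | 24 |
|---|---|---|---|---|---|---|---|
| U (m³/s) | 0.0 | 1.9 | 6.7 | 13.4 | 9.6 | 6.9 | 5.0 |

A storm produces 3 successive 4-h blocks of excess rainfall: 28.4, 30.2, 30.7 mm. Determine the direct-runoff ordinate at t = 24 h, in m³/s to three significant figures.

Q ≈ 64.5 m³/s

By discrete convolution, Q_j = Σ (P_i / 10 mm) · U_{j−i}.
At t = 24 h (j=6): Q = (28.4/10)·5.0 + (30.2/10)·6.9 + (30.7/10)·9.6 = 64.5 m³/s.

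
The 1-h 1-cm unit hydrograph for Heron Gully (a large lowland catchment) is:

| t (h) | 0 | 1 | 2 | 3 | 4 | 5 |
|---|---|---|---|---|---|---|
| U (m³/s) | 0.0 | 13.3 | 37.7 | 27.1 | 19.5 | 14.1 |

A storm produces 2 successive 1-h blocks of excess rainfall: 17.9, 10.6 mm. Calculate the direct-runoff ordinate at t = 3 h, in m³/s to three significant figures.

Q ≈ 88.5 m³/s

By discrete convolution, Q_j = Σ (P_i / 10 mm) · U_{j−i}.
At t = 3 h (j=3): Q = (17.9/10)·27.1 + (10.6/10)·37.7 = 88.5 m³/s.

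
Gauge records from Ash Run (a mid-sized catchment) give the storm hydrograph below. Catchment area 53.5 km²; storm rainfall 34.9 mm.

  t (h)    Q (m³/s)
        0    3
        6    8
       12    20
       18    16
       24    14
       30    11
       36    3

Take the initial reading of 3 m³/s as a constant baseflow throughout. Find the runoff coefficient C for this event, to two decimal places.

ΣQ_DR = 54.00 m³/s; V = ΣQ_DR·Δt = 1.166 × 10^6 m³.
Runoff depth d = V / A = 21.80 mm.
C = d / P = 21.80 / 34.9 = 0.62.

C ≈ 0.62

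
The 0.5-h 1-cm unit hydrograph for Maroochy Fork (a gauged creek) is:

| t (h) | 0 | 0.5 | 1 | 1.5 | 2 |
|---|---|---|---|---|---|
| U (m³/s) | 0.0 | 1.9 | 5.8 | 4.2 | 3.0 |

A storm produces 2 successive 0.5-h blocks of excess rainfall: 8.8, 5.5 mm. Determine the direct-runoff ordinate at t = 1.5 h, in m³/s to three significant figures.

Q ≈ 6.89 m³/s

By discrete convolution, Q_j = Σ (P_i / 10 mm) · U_{j−i}.
At t = 1.5 h (j=3): Q = (8.8/10)·4.2 + (5.5/10)·5.8 = 6.89 m³/s.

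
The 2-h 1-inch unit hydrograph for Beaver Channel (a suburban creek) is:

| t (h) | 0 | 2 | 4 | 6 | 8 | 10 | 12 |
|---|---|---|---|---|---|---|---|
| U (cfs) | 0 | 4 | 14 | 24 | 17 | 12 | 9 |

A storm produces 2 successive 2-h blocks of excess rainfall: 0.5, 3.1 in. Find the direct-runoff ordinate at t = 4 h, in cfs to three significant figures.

By discrete convolution, Q_j = Σ (P_i / 1 in) · U_{j−i}.
At t = 4 h (j=2): Q = (0.5/1)·14 + (3.1/1)·4 = 19.4 cfs.

Q ≈ 19.4 cfs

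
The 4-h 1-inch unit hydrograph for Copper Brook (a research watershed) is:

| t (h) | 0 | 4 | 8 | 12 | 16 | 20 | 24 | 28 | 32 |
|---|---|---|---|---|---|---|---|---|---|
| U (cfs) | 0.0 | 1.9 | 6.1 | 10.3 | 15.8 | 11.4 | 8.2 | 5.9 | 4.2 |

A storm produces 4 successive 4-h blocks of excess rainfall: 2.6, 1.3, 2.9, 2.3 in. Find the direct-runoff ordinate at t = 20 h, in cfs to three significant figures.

Q ≈ 94.1 cfs

By discrete convolution, Q_j = Σ (P_i / 1 in) · U_{j−i}.
At t = 20 h (j=5): Q = (2.6/1)·11.4 + (1.3/1)·15.8 + (2.9/1)·10.3 + (2.3/1)·6.1 = 94.1 cfs.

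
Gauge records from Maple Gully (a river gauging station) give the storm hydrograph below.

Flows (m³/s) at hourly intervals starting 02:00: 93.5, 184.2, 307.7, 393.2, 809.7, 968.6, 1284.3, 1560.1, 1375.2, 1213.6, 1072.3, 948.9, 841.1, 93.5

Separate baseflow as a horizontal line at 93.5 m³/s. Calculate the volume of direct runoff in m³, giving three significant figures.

Direct-runoff ordinates (Q − Q_b): 0.0, 90.7, 214.2, 299.7, 716.2, 875.1, 1190.8, 1466.6, 1281.7, 1120.1, 978.8, 855.4, 747.6, 0.0 m³/s.
ΣQ_DR = 9837 m³/s.
With Δt = 1 h = 3600 s, V = ΣQ_DR · Δt = 9837 × 3600 = 3.54 × 10^7 m³.

V ≈ 3.54 × 10^7 m³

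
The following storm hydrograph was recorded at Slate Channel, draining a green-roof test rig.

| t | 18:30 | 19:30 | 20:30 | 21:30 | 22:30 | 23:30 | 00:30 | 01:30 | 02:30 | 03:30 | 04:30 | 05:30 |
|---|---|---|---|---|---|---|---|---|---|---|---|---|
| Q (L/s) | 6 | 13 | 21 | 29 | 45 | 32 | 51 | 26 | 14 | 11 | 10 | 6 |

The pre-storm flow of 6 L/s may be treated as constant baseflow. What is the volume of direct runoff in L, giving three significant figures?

V ≈ 6.91 × 10^5 L

Direct-runoff ordinates (Q − Q_b): 0.0, 7.0, 15.0, 23.0, 39.0, 26.0, 45.0, 20.0, 8.0, 5.0, 4.0, 0.0 L/s.
ΣQ_DR = 192.0 L/s.
With Δt = 1 h = 3600 s, V = ΣQ_DR · Δt = 192.0 × 3600 = 6.91 × 10^5 L.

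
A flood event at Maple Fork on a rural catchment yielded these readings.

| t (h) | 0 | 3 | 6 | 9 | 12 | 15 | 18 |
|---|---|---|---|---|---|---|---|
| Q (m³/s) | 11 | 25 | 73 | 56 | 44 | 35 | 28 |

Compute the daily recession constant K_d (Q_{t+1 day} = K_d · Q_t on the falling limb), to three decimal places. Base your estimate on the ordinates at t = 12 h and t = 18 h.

K_d ≈ 0.164

Between t = 12 h and t = 18 h the flow falls from 44 to 28 m³/s over 2×3 h = 6 h.
Per-interval ratio K = (28/44)^(1/2) = 0.7977; K_d = K^(24/3) = 0.164.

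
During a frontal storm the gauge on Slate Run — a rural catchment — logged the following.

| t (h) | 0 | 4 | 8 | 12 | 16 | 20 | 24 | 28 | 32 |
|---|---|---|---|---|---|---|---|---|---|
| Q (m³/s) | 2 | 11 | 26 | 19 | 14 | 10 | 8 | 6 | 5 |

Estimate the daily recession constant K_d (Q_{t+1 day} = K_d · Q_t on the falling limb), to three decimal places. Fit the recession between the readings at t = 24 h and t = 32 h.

K_d ≈ 0.244

Between t = 24 h and t = 32 h the flow falls from 8 to 5 m³/s over 2×4 h = 8 h.
Per-interval ratio K = (5/8)^(1/2) = 0.7906; K_d = K^(24/4) = 0.244.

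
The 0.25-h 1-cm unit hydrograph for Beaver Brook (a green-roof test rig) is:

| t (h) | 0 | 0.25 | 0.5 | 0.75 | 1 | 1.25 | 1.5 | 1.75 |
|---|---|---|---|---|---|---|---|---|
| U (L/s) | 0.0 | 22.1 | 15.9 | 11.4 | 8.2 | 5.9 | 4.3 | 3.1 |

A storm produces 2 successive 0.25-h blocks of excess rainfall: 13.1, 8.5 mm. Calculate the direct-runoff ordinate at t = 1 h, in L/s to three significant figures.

Q ≈ 20.4 L/s

By discrete convolution, Q_j = Σ (P_i / 10 mm) · U_{j−i}.
At t = 1 h (j=4): Q = (13.1/10)·8.2 + (8.5/10)·11.4 = 20.4 L/s.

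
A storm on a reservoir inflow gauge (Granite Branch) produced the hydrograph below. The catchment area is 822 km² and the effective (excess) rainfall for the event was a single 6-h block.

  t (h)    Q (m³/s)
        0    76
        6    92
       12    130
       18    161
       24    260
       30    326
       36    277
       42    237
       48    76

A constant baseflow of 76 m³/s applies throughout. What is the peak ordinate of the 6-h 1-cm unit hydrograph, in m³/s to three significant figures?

Direct runoff: 0.0, 16.0, 54.0, 85.0, 184.0, 250.0, 201.0, 161.0, 0.0 m³/s; ΣQ_DR = 951.0 m³/s, peak = 250.0 m³/s.
Runoff depth d = ΣQ_DR·Δt / A = 951.0 × 21600 / (822 km²) = 24.99 mm.
The 1-cm UH is the DRH scaled by (10 mm)/d, so U_p = 250.0 × 10/24.99 = 100 m³/s.

U_p ≈ 100 m³/s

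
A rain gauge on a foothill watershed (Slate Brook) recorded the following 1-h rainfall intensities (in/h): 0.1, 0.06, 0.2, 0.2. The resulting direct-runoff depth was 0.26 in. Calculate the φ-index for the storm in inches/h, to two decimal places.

φ ≈ 0.08 in/h

Only the 3 blocks with intensity above φ contribute runoff: 0.1, 0.2, 0.2 in/h.
Σ(I−φ)·Δt = d  ⇒  (0.1+0.2+0.2 − 3φ)·1 = 0.26
φ = (0.5000 − 0.26/1) / 3 = 0.08 in/h.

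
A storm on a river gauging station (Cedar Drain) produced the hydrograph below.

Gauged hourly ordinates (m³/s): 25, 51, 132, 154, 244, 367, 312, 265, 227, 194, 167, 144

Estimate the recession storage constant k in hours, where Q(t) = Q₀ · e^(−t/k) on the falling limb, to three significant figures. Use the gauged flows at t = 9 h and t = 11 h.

k ≈ 6.71 h

On the falling limb, Q drops from 194 to 144 m³/s between t = 9 h and t = 11 h (Δt = 2 h).
k = −Δt / ln(Q₂/Q₁) = −2 / ln(144/194) = 6.71 h.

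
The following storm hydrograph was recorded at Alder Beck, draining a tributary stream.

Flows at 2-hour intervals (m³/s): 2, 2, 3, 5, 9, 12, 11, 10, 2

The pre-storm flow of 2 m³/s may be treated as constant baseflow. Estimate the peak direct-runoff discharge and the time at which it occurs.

Subtracting baseflow gives direct-runoff ordinates: 0.0, 0.0, 1.0, 3.0, 7.0, 10.0, 9.0, 8.0, 0.0 m³/s.
The maximum is 10.0 m³/s, occurring at the reading for t = 10 h.

Q_p = 10.0 m³/s at t = 10 h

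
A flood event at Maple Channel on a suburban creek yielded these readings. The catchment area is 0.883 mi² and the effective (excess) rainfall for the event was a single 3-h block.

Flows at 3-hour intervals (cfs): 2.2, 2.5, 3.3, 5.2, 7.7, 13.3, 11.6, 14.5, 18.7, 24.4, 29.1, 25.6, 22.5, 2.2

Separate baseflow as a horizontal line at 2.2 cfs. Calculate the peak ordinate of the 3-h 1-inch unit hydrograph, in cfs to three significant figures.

Direct runoff: 0.0, 0.3, 1.1, 3.0, 5.5, 11.1, 9.4, 12.3, 16.5, 22.2, 26.9, 23.4, 20.3, 0.0 cfs; ΣQ_DR = 152.0 cfs, peak = 26.9 cfs.
Runoff depth d = ΣQ_DR·Δt / A = 152.0 × 10800 / (0.883 mi²) = 0.8002 in.
The 1-inch UH is the DRH scaled by (1 in)/d, so U_p = 26.9 × 1/0.8002 = 33.6 cfs.

U_p ≈ 33.6 cfs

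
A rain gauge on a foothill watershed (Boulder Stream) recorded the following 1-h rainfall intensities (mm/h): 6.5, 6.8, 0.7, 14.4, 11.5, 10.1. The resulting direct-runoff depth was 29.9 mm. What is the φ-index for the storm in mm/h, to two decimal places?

φ ≈ 3.88 mm/h

Only the 5 blocks with intensity above φ contribute runoff: 6.5, 6.8, 14.4, 11.5, 10.1 mm/h.
Σ(I−φ)·Δt = d  ⇒  (6.5+6.8+14.4+11.5+10.1 − 5φ)·1 = 29.9
φ = (49.30 − 29.9/1) / 5 = 3.88 mm/h.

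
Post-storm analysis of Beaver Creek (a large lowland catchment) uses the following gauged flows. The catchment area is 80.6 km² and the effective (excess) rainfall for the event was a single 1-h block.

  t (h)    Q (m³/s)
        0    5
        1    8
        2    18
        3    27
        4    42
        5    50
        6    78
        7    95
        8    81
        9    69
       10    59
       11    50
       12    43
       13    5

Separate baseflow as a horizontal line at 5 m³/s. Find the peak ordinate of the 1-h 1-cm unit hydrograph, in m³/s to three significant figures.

U_p ≈ 36.0 m³/s

Direct runoff: 0.0, 3.0, 13.0, 22.0, 37.0, 45.0, 73.0, 90.0, 76.0, 64.0, 54.0, 45.0, 38.0, 0.0 m³/s; ΣQ_DR = 560.0 m³/s, peak = 90.0 m³/s.
Runoff depth d = ΣQ_DR·Δt / A = 560.0 × 3600 / (80.6 km²) = 25.01 mm.
The 1-cm UH is the DRH scaled by (10 mm)/d, so U_p = 90.0 × 10/25.01 = 36.0 m³/s.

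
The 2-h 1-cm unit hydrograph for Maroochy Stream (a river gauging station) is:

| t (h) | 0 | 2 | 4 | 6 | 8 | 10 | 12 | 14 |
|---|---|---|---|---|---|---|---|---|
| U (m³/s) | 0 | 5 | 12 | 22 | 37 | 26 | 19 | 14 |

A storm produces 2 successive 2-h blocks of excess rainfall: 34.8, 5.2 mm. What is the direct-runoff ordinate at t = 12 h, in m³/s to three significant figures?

Q ≈ 79.6 m³/s

By discrete convolution, Q_j = Σ (P_i / 10 mm) · U_{j−i}.
At t = 12 h (j=6): Q = (34.8/10)·19 + (5.2/10)·26 = 79.6 m³/s.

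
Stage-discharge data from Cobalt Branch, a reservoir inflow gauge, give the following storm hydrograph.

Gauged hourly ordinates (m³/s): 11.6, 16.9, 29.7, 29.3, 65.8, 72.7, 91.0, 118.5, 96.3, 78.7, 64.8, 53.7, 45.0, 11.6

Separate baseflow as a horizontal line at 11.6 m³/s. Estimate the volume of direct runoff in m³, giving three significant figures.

Direct-runoff ordinates (Q − Q_b): 0.0, 5.3, 18.1, 17.7, 54.2, 61.1, 79.4, 106.9, 84.7, 67.1, 53.2, 42.1, 33.4, 0.0 m³/s.
ΣQ_DR = 623.2 m³/s.
With Δt = 1 h = 3600 s, V = ΣQ_DR · Δt = 623.2 × 3600 = 2.24 × 10^6 m³.

V ≈ 2.24 × 10^6 m³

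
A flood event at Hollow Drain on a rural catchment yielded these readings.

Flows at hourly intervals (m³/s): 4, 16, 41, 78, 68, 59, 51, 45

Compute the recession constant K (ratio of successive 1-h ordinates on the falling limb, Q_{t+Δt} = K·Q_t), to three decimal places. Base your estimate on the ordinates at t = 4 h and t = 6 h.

Using the recession-limb readings at t = 4 h and t = 6 h: Q falls from 68 to 51 m³/s over 2 intervals.
K = (Q₂/Q₁)^(1/2) = (51/68)^(1/2) = 0.866.

K ≈ 0.866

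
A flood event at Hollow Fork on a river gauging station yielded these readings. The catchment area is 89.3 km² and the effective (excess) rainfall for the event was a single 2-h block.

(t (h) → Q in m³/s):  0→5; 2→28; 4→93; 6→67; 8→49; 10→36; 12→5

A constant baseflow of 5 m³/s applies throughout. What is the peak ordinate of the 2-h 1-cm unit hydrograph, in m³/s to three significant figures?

U_p ≈ 44.0 m³/s

Direct runoff: 0.0, 23.0, 88.0, 62.0, 44.0, 31.0, 0.0 m³/s; ΣQ_DR = 248.0 m³/s, peak = 88.0 m³/s.
Runoff depth d = ΣQ_DR·Δt / A = 248.0 × 7200 / (89.3 km²) = 20.00 mm.
The 1-cm UH is the DRH scaled by (10 mm)/d, so U_p = 88.0 × 10/20.00 = 44.0 m³/s.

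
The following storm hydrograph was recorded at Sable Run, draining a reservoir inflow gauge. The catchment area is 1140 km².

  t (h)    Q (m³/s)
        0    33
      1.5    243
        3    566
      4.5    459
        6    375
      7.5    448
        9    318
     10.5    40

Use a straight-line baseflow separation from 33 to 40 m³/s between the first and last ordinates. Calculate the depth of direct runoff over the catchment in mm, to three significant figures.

Direct runoff: 0.00, 209.00, 531.00, 423.00, 338.00, 410.00, 279.00, 0.00 m³/s; ΣQ_DR = 2190 m³/s.
V = ΣQ_DR · Δt = 2190 × 5400 s = 1.183 × 10^7 m³.
Over A = 1140 km², depth = V / A = 10.4 mm.

d ≈ 10.4 mm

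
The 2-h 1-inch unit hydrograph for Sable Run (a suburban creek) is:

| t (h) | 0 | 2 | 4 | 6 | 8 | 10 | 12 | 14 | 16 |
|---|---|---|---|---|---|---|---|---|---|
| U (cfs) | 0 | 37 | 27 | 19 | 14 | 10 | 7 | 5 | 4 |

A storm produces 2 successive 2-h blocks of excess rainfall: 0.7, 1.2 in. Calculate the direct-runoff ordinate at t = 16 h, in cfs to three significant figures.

By discrete convolution, Q_j = Σ (P_i / 1 in) · U_{j−i}.
At t = 16 h (j=8): Q = (0.7/1)·4 + (1.2/1)·5 = 8.80 cfs.

Q ≈ 8.80 cfs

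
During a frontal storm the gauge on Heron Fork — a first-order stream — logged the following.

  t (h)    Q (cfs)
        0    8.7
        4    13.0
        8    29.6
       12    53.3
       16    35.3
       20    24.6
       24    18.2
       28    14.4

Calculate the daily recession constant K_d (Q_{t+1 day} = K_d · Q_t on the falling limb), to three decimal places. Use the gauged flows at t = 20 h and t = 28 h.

Between t = 20 h and t = 28 h the flow falls from 24.6 to 14.4 cfs over 2×4 h = 8 h.
Per-interval ratio K = (14.4/24.6)^(1/2) = 0.7651; K_d = K^(24/4) = 0.201.

K_d ≈ 0.201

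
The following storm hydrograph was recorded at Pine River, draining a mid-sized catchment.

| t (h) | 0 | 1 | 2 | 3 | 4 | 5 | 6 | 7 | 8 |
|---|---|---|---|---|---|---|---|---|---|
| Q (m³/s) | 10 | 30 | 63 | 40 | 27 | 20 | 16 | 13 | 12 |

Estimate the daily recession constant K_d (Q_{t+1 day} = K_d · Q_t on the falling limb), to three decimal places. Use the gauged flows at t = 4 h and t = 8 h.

K_d ≈ 0.008

Between t = 4 h and t = 8 h the flow falls from 27 to 12 m³/s over 4×1 h = 4 h.
Per-interval ratio K = (12/27)^(1/4) = 0.8165; K_d = K^(24/1) = 0.008.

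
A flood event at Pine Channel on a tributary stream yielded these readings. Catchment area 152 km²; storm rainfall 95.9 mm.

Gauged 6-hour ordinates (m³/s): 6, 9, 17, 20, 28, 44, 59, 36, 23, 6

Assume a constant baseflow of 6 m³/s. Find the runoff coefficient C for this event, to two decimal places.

C ≈ 0.28

ΣQ_DR = 188.0 m³/s; V = ΣQ_DR·Δt = 4.061 × 10^6 m³.
Runoff depth d = V / A = 26.72 mm.
C = d / P = 26.72 / 95.9 = 0.28.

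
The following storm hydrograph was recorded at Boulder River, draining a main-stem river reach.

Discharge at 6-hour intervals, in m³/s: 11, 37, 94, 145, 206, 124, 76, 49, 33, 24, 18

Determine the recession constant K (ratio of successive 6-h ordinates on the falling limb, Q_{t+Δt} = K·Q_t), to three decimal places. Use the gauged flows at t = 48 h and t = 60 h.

K ≈ 0.739

Using the recession-limb readings at t = 48 h and t = 60 h: Q falls from 33 to 18 m³/s over 2 intervals.
K = (Q₂/Q₁)^(1/2) = (18/33)^(1/2) = 0.739.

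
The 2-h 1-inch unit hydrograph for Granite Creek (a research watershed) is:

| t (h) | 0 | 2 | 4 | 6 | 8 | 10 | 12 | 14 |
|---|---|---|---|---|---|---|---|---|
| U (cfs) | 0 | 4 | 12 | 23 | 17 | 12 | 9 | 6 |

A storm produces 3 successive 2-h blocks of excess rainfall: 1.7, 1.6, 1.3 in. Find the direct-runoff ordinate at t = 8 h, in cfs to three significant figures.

By discrete convolution, Q_j = Σ (P_i / 1 in) · U_{j−i}.
At t = 8 h (j=4): Q = (1.7/1)·17 + (1.6/1)·23 + (1.3/1)·12 = 81.3 cfs.

Q ≈ 81.3 cfs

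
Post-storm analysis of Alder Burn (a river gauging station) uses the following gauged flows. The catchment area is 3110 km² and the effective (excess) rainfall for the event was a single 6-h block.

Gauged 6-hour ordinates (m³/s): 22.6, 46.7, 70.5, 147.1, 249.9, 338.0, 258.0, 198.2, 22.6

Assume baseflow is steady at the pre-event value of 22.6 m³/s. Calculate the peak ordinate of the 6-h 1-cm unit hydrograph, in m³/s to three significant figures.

Direct runoff: 0.0, 24.1, 47.9, 124.5, 227.3, 315.4, 235.4, 175.6, 0.0 m³/s; ΣQ_DR = 1150 m³/s, peak = 315.4 m³/s.
Runoff depth d = ΣQ_DR·Δt / A = 1150 × 21600 / (3110 km²) = 7.989 mm.
The 1-cm UH is the DRH scaled by (10 mm)/d, so U_p = 315.4 × 10/7.989 = 395 m³/s.

U_p ≈ 395 m³/s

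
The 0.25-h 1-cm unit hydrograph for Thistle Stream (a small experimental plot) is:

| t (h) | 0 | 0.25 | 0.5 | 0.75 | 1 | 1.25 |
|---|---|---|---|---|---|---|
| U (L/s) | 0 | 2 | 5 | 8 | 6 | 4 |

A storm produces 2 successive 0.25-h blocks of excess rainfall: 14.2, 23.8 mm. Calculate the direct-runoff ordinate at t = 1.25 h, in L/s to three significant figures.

By discrete convolution, Q_j = Σ (P_i / 10 mm) · U_{j−i}.
At t = 1.25 h (j=5): Q = (14.2/10)·4 + (23.8/10)·6 = 20.0 L/s.

Q ≈ 20.0 L/s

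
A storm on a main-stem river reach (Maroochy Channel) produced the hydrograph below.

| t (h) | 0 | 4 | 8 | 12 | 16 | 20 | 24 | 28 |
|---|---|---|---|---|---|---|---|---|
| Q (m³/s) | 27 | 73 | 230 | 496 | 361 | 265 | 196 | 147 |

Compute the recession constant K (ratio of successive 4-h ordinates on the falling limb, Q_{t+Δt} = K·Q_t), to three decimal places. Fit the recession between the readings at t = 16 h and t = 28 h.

Using the recession-limb readings at t = 16 h and t = 28 h: Q falls from 361 to 147 m³/s over 3 intervals.
K = (Q₂/Q₁)^(1/3) = (147/361)^(1/3) = 0.741.

K ≈ 0.741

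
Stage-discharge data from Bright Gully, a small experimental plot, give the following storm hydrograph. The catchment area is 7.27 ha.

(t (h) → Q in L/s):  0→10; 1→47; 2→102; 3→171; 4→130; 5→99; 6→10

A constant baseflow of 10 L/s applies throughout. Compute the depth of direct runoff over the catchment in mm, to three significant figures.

Direct runoff: 0.0, 37.0, 92.0, 161.0, 120.0, 89.0, 0.0 L/s; ΣQ_DR = 499.0 L/s.
V = ΣQ_DR · Δt = 499.0 × 3600 s = 1.796 × 10^6 L.
Over A = 7.27 ha, depth = V / A = 24.7 mm.

d ≈ 24.7 mm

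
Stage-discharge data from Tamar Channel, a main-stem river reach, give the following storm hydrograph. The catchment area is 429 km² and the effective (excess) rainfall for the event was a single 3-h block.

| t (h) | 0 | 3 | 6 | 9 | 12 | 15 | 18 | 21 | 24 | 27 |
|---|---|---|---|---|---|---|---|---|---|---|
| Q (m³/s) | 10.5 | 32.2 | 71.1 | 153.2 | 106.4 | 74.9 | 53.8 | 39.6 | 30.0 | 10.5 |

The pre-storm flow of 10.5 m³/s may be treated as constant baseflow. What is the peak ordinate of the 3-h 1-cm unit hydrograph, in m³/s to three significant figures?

U_p ≈ 119 m³/s

Direct runoff: 0.0, 21.7, 60.6, 142.7, 95.9, 64.4, 43.3, 29.1, 19.5, 0.0 m³/s; ΣQ_DR = 477.2 m³/s, peak = 142.7 m³/s.
Runoff depth d = ΣQ_DR·Δt / A = 477.2 × 10800 / (429 km²) = 12.01 mm.
The 1-cm UH is the DRH scaled by (10 mm)/d, so U_p = 142.7 × 10/12.01 = 119 m³/s.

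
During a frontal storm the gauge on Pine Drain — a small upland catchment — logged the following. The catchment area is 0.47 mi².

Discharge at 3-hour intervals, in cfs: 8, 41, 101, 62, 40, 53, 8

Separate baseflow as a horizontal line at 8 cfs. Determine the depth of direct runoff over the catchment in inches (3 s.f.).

Direct runoff: 0.0, 33.0, 93.0, 54.0, 32.0, 45.0, 0.0 cfs; ΣQ_DR = 257.0 cfs.
V = ΣQ_DR · Δt = 257.0 × 10800 s = 2.776 × 10^6 ft³.
Over A = 0.47 mi², depth = V / A = 2.54 in.

d ≈ 2.54 in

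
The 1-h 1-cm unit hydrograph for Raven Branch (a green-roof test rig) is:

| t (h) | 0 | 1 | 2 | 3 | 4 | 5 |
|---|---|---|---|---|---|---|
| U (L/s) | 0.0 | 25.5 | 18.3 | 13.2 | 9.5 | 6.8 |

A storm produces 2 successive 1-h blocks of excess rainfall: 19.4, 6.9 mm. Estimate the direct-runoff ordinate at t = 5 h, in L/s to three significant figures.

Q ≈ 19.7 L/s

By discrete convolution, Q_j = Σ (P_i / 10 mm) · U_{j−i}.
At t = 5 h (j=5): Q = (19.4/10)·6.8 + (6.9/10)·9.5 = 19.7 L/s.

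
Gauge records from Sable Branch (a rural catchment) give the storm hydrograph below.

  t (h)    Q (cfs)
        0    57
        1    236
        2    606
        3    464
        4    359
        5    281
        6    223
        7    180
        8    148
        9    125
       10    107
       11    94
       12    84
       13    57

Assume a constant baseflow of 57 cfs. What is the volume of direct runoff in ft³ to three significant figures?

V ≈ 8.00 × 10^6 ft³

Direct-runoff ordinates (Q − Q_b): 0.0, 179.0, 549.0, 407.0, 302.0, 224.0, 166.0, 123.0, 91.0, 68.0, 50.0, 37.0, 27.0, 0.0 cfs.
ΣQ_DR = 2223 cfs.
With Δt = 1 h = 3600 s, V = ΣQ_DR · Δt = 2223 × 3600 = 8.00 × 10^6 ft³.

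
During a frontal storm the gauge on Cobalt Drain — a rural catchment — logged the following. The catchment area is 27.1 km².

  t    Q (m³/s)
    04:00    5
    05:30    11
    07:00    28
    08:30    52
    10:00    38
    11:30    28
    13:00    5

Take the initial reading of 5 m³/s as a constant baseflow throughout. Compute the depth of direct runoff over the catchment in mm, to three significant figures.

Direct runoff: 0.0, 6.0, 23.0, 47.0, 33.0, 23.0, 0.0 m³/s; ΣQ_DR = 132.0 m³/s.
V = ΣQ_DR · Δt = 132.0 × 5400 s = 7.128 × 10^5 m³.
Over A = 27.1 km², depth = V / A = 26.3 mm.

d ≈ 26.3 mm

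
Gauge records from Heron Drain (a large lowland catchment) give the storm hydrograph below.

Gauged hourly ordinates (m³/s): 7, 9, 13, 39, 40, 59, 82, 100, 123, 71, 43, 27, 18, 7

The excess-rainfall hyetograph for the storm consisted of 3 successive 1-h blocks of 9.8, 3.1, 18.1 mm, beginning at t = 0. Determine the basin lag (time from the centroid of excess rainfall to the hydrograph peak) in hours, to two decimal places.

t_L ≈ 6.23 h

Centroid of excess rainfall: t_c = Σ P_i·t̄_i / ΣP_i = 1.7677 h (block centres at 0.5, 1.5, 2.5 h).
Hydrograph peak occurs at t = 8 h, so basin lag t_L = 8 − 1.7677 = 6.23 h.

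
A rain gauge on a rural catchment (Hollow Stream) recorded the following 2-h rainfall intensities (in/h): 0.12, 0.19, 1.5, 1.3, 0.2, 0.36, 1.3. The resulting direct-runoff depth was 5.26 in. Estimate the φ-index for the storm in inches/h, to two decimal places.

Only the 3 blocks with intensity above φ contribute runoff: 1.5, 1.3, 1.3 in/h.
Σ(I−φ)·Δt = d  ⇒  (1.5+1.3+1.3 − 3φ)·2 = 5.26
φ = (4.100 − 5.26/2) / 3 = 0.49 in/h.

φ ≈ 0.49 in/h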